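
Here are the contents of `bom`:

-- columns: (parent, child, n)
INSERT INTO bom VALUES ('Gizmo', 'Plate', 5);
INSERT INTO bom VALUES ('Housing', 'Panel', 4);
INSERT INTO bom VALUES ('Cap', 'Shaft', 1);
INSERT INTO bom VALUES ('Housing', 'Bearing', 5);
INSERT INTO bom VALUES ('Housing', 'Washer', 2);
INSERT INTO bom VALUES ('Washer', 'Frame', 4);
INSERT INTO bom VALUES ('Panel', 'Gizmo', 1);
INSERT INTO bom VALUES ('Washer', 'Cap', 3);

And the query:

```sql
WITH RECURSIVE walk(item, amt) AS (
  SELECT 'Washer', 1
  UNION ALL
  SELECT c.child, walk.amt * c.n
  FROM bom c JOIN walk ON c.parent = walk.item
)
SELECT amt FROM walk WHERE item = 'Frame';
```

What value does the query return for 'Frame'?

4

Base: (Washer, amt=1).
Iteration 1: components of {Washer} -> Cap = 1*3 = 3, Frame = 1*4 = 4.
Iteration 2: components of {Cap,Frame} -> Shaft = 3*1 = 3.
Iteration 3: no further components; recursion stops.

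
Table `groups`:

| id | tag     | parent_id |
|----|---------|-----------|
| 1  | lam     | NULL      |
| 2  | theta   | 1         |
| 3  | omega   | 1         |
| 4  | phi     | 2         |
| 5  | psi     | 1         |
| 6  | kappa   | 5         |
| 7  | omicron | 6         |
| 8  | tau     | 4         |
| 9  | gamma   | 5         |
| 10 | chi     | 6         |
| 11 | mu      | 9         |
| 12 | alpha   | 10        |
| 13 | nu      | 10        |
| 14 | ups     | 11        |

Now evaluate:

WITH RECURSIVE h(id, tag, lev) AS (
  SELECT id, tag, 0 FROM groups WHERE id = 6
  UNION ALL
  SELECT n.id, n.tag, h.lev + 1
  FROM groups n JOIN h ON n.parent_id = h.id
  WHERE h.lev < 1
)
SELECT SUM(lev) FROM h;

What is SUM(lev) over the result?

2

Base: id=6 (kappa) at lev 0.
Iteration 1: rows with parent_id in {6} -> omicron (id 7, lev 1), chi (id 10, lev 1).
Iteration 2: lev < 1 fails for all current rows; recursion stops.
SUM(lev) = 0 + 1 + 1 = 2.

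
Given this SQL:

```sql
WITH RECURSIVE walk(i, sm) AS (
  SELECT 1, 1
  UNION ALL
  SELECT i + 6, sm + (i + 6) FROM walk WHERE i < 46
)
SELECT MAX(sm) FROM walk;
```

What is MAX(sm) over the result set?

225

Base: i=1, sm=1.
Iteration 1: 1 < 46 holds -> i = 1 + 6 = 7, sm = 1 + 7 = 8.
Iteration 2: 7 < 46 holds -> i = 7 + 6 = 13, sm = 8 + 13 = 21.
Iteration 3: 13 < 46 holds -> i = 13 + 6 = 19, sm = 21 + 19 = 40.
Iteration 4: 19 < 46 holds -> i = 19 + 6 = 25, sm = 40 + 25 = 65.
Iteration 5: 25 < 46 holds -> i = 25 + 6 = 31, sm = 65 + 31 = 96.
Iteration 6: 31 < 46 holds -> i = 31 + 6 = 37, sm = 96 + 37 = 133.
Iteration 7: 37 < 46 holds -> i = 37 + 6 = 43, sm = 133 + 43 = 176.
Iteration 8: 43 < 46 holds -> i = 43 + 6 = 49, sm = 176 + 49 = 225.
Iteration 9: 49 < 46 fails; recursion stops.
sm values: 1, 8, 21, 40, 65, 96, 133, 176, 225; the maximum is 225.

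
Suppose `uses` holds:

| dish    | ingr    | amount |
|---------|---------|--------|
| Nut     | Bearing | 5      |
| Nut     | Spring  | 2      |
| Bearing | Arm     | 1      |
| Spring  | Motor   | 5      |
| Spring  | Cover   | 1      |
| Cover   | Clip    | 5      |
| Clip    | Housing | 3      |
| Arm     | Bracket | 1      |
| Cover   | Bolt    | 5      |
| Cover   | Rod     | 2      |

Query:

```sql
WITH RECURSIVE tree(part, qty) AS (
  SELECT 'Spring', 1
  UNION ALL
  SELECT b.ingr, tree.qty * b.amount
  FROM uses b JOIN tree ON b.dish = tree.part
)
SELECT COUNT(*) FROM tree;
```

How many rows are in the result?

7

Base: (Spring, qty=1).
Iteration 1: components of {Spring} -> Cover = 1*1 = 1, Motor = 1*5 = 5.
Iteration 2: components of {Cover,Motor} -> Bolt = 1*5 = 5, Clip = 1*5 = 5, Rod = 1*2 = 2.
Iteration 3: components of {Bolt,Clip,Rod} -> Housing = 5*3 = 15.
Iteration 4: no further components; recursion stops.
Total rows emitted: 7.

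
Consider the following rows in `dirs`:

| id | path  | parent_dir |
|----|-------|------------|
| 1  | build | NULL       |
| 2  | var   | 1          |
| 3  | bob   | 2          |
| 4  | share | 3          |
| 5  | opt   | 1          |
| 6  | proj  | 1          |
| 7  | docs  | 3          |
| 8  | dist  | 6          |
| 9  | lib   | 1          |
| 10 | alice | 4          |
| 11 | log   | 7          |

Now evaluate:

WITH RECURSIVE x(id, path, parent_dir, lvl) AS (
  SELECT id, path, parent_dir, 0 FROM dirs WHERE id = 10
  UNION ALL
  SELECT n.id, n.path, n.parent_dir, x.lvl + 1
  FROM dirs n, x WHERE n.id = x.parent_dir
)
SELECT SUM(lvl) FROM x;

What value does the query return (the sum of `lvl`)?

Base: id=10 (alice), parent_dir=4, lvl 0.
Iteration 1: join on id=4 -> share (id 4, parent_dir=3, lvl 1).
Iteration 2: join on id=3 -> bob (id 3, parent_dir=2, lvl 2).
Iteration 3: join on id=2 -> var (id 2, parent_dir=1, lvl 3).
Iteration 4: join on id=1 -> build (id 1, parent_dir=NULL, lvl 4).
Iteration 5: parent_dir is NULL; no match; recursion stops.
SUM(lvl) = 0 + 1 + 2 + 3 + 4 = 10.

10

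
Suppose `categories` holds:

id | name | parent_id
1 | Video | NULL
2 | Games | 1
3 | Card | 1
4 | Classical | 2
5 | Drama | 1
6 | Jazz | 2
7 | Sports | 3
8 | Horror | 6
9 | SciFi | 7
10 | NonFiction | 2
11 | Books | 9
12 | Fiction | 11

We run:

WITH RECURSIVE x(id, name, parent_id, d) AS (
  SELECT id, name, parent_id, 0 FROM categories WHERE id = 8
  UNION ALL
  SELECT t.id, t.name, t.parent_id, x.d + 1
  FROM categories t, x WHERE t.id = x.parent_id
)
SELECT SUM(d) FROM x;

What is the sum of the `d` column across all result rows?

6

Base: id=8 (Horror), parent_id=6, d 0.
Iteration 1: join on id=6 -> Jazz (id 6, parent_id=2, d 1).
Iteration 2: join on id=2 -> Games (id 2, parent_id=1, d 2).
Iteration 3: join on id=1 -> Video (id 1, parent_id=NULL, d 3).
Iteration 4: parent_id is NULL; no match; recursion stops.
SUM(d) = 0 + 1 + 2 + 3 = 6.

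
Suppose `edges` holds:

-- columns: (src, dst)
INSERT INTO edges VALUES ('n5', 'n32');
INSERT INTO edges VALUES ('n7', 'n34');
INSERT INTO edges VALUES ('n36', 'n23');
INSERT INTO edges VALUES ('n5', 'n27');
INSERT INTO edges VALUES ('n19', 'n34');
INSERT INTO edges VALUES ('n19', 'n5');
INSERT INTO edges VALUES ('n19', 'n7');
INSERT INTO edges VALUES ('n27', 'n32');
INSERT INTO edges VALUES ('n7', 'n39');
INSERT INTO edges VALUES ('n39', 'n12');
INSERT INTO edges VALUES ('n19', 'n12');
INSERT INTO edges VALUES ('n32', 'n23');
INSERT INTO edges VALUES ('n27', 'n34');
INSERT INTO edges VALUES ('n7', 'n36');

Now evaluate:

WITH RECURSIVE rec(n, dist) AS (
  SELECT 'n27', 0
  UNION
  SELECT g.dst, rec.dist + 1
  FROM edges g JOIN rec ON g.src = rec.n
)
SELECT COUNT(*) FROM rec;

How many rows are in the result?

Base: (n27, dist=0).
Iteration 1: edges from {n27} -> (n32, dist=1), (n34, dist=1).
Iteration 2: edges from {n32,n34} -> (n23, dist=2).
Iteration 3: no outgoing edges from {n23}; recursion stops.
Total rows emitted: 4.

4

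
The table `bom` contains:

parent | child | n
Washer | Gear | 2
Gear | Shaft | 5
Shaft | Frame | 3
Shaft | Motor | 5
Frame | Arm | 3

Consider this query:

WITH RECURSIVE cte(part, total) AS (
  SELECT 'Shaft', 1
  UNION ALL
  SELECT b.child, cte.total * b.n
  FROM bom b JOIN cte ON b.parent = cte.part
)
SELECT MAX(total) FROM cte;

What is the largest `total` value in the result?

9

Base: (Shaft, total=1).
Iteration 1: components of {Shaft} -> Frame = 1*3 = 3, Motor = 1*5 = 5.
Iteration 2: components of {Frame,Motor} -> Arm = 3*3 = 9.
Iteration 3: no further components; recursion stops.
total values: 1, 3, 5, 9; the maximum is 9.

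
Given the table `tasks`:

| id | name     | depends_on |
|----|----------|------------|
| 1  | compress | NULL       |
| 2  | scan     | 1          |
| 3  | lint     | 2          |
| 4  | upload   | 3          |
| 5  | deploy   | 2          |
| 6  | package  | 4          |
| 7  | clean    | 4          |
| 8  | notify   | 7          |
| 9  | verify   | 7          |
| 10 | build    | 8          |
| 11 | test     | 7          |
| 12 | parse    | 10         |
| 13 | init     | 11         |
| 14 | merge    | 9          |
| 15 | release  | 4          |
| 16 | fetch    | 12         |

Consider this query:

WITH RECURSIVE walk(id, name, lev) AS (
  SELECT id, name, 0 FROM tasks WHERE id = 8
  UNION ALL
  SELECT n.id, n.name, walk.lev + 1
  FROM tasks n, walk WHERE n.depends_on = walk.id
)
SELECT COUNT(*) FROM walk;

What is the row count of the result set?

4

Base: id=8 (notify) at lev 0.
Iteration 1: rows with depends_on in {8} -> build (id 10, lev 1).
Iteration 2: rows with depends_on in {10} -> parse (id 12, lev 2).
Iteration 3: rows with depends_on in {12} -> fetch (id 16, lev 3).
Iteration 4: no rows with depends_on in {16}; recursion stops.
Total rows emitted: 4.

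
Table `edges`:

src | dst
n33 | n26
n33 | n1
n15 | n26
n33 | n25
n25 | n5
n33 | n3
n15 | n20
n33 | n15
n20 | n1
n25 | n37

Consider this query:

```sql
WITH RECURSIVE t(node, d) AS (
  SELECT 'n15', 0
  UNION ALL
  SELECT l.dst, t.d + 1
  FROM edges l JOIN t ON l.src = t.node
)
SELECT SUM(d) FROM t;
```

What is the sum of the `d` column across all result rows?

Base: (n15, d=0).
Iteration 1: edges from {n15} -> (n20, d=1), (n26, d=1).
Iteration 2: edges from {n20,n26} -> (n1, d=2).
Iteration 3: no outgoing edges from {n1}; recursion stops.
SUM(d) = 0 + 1 + 1 + 2 = 4.

4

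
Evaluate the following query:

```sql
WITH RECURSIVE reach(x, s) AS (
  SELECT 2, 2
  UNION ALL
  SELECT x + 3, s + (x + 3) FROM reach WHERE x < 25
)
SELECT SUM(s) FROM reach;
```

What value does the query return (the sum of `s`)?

450

Base: x=2, s=2.
Iteration 1: 2 < 25 holds -> x = 2 + 3 = 5, s = 2 + 5 = 7.
Iteration 2: 5 < 25 holds -> x = 5 + 3 = 8, s = 7 + 8 = 15.
Iteration 3: 8 < 25 holds -> x = 8 + 3 = 11, s = 15 + 11 = 26.
Iteration 4: 11 < 25 holds -> x = 11 + 3 = 14, s = 26 + 14 = 40.
Iteration 5: 14 < 25 holds -> x = 14 + 3 = 17, s = 40 + 17 = 57.
Iteration 6: 17 < 25 holds -> x = 17 + 3 = 20, s = 57 + 20 = 77.
Iteration 7: 20 < 25 holds -> x = 20 + 3 = 23, s = 77 + 23 = 100.
Iteration 8: 23 < 25 holds -> x = 23 + 3 = 26, s = 100 + 26 = 126.
Iteration 9: 26 < 25 fails; recursion stops.
SUM(s) = 2 + 7 + 15 + 26 + 40 + 57 + 77 + 100 + 126 = 450.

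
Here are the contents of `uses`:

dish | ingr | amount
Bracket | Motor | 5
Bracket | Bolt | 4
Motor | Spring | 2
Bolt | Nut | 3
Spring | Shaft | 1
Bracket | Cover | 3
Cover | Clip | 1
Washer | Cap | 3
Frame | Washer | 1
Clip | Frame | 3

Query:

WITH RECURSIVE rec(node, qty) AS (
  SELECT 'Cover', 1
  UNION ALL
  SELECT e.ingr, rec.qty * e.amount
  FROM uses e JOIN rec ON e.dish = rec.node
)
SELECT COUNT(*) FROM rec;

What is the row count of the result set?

5

Base: (Cover, qty=1).
Iteration 1: components of {Cover} -> Clip = 1*1 = 1.
Iteration 2: components of {Clip} -> Frame = 1*3 = 3.
Iteration 3: components of {Frame} -> Washer = 3*1 = 3.
Iteration 4: components of {Washer} -> Cap = 3*3 = 9.
Iteration 5: no further components; recursion stops.
Total rows emitted: 5.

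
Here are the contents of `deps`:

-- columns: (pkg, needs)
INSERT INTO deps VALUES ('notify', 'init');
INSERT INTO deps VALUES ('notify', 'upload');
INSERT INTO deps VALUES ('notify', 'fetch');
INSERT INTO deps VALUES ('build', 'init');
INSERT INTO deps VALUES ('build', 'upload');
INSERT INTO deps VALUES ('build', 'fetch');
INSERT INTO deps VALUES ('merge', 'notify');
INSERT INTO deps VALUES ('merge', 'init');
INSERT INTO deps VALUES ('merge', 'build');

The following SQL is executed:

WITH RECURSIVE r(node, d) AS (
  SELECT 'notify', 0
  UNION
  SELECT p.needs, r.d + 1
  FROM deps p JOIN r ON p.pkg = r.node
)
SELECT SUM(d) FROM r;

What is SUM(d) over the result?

Base: (notify, d=0).
Iteration 1: edges from {notify} -> (fetch, d=1), (init, d=1), (upload, d=1).
Iteration 2: no outgoing edges from {fetch,init,upload}; recursion stops.
SUM(d) = 0 + 1 + 1 + 1 = 3.

3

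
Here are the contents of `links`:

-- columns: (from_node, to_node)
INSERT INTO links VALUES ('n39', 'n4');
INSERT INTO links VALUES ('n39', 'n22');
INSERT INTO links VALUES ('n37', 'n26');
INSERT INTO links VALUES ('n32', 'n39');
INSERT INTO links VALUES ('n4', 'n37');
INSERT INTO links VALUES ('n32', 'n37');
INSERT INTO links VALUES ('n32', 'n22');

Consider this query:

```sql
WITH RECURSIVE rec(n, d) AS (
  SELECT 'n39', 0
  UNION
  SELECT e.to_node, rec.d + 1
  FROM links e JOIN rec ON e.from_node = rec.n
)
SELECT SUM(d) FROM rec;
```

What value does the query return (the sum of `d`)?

Base: (n39, d=0).
Iteration 1: edges from {n39} -> (n22, d=1), (n4, d=1).
Iteration 2: edges from {n22,n4} -> (n37, d=2).
Iteration 3: edges from {n37} -> (n26, d=3).
Iteration 4: no outgoing edges from {n26}; recursion stops.
SUM(d) = 0 + 1 + 1 + 2 + 3 = 7.

7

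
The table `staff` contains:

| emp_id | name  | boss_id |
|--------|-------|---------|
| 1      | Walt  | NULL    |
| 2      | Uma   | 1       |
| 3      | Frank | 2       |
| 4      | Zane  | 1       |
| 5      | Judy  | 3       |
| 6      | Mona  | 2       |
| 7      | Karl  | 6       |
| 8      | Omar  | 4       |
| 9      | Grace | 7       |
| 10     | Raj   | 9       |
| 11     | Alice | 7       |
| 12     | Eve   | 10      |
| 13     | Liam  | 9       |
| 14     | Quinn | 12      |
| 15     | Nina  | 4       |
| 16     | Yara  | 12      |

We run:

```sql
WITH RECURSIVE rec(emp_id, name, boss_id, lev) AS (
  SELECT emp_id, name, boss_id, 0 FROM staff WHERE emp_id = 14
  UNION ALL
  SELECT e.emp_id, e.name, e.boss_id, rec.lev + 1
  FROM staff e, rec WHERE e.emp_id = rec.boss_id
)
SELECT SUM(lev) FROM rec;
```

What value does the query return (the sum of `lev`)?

28

Base: emp_id=14 (Quinn), boss_id=12, lev 0.
Iteration 1: join on emp_id=12 -> Eve (id 12, boss_id=10, lev 1).
Iteration 2: join on emp_id=10 -> Raj (id 10, boss_id=9, lev 2).
Iteration 3: join on emp_id=9 -> Grace (id 9, boss_id=7, lev 3).
Iteration 4: join on emp_id=7 -> Karl (id 7, boss_id=6, lev 4).
Iteration 5: join on emp_id=6 -> Mona (id 6, boss_id=2, lev 5).
Iteration 6: join on emp_id=2 -> Uma (id 2, boss_id=1, lev 6).
Iteration 7: join on emp_id=1 -> Walt (id 1, boss_id=NULL, lev 7).
Iteration 8: boss_id is NULL; no match; recursion stops.
SUM(lev) = 0 + 1 + 2 + 3 + 4 + 5 + 6 + 7 = 28.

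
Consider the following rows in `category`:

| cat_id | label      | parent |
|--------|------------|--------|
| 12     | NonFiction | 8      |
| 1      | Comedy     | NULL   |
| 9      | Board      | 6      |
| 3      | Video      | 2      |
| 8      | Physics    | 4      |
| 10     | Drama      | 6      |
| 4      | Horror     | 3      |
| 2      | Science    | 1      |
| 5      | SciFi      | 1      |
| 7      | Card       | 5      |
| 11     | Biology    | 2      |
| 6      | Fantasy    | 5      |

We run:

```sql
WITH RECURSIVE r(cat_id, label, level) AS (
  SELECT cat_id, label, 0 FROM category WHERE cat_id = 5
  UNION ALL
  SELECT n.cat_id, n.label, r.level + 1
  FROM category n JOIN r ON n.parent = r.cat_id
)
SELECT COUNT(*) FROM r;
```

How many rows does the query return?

Base: cat_id=5 (SciFi) at level 0.
Iteration 1: rows with parent in {5} -> Fantasy (id 6, level 1), Card (id 7, level 1).
Iteration 2: rows with parent in {6,7} -> Board (id 9, level 2), Drama (id 10, level 2).
Iteration 3: no rows with parent in {9,10}; recursion stops.
Total rows emitted: 5.

5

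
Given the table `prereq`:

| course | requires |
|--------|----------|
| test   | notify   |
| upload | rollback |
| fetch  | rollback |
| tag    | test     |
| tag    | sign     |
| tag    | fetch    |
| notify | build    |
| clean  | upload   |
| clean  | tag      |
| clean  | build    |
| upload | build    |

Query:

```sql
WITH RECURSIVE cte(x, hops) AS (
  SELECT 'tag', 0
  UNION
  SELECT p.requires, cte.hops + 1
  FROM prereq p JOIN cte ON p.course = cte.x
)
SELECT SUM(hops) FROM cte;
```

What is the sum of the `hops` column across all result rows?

Base: (tag, hops=0).
Iteration 1: edges from {tag} -> (fetch, hops=1), (sign, hops=1), (test, hops=1).
Iteration 2: edges from {fetch,sign,test} -> (notify, hops=2), (rollback, hops=2).
Iteration 3: edges from {notify,rollback} -> (build, hops=3).
Iteration 4: no outgoing edges from {build}; recursion stops.
SUM(hops) = 0 + 1 + 1 + 1 + 2 + 2 + 3 = 10.

10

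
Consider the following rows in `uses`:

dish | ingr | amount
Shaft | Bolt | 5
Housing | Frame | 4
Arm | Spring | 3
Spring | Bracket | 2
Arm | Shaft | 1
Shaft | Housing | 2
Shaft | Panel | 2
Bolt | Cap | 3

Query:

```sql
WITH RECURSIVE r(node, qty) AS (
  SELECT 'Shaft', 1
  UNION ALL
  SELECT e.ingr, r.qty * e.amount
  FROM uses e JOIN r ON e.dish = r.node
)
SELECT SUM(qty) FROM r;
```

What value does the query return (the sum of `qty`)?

33

Base: (Shaft, qty=1).
Iteration 1: components of {Shaft} -> Bolt = 1*5 = 5, Housing = 1*2 = 2, Panel = 1*2 = 2.
Iteration 2: components of {Bolt,Housing,Panel} -> Cap = 5*3 = 15, Frame = 2*4 = 8.
Iteration 3: no further components; recursion stops.
SUM(qty) = 1 + 5 + 2 + 2 + 15 + 8 = 33.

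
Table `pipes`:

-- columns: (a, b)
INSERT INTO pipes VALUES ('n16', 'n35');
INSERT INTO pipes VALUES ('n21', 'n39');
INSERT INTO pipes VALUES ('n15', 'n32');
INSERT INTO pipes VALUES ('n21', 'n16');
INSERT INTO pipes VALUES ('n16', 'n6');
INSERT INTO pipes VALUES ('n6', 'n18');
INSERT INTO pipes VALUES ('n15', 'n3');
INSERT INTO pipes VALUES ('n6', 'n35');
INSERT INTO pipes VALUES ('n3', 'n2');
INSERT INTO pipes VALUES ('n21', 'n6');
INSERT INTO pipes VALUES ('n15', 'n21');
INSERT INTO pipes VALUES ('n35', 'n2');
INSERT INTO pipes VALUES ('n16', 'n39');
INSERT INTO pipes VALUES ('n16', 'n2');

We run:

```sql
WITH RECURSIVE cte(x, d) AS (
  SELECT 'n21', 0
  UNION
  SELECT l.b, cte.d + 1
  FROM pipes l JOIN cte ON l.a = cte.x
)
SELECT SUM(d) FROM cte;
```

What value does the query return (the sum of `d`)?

26

Base: (n21, d=0).
Iteration 1: edges from {n21} -> (n16, d=1), (n39, d=1), (n6, d=1).
Iteration 2: edges from {n16,n39,n6} -> (n18, d=2), (n2, d=2), (n35, d=2), (n39, d=2), (n6, d=2). [UNION drops 1 duplicate row(s)]
Iteration 3: edges from {n18,n2,n35,n39,n6} -> (n18, d=3), (n2, d=3), (n35, d=3).
Iteration 4: edges from {n18,n2,n35} -> (n2, d=4).
Iteration 5: no outgoing edges from {n2}; recursion stops.
SUM(d) = 0 + 1 + 1 + 1 + 2 + 2 + 2 + 2 + 2 + 3 + 3 + 3 + 4 = 26.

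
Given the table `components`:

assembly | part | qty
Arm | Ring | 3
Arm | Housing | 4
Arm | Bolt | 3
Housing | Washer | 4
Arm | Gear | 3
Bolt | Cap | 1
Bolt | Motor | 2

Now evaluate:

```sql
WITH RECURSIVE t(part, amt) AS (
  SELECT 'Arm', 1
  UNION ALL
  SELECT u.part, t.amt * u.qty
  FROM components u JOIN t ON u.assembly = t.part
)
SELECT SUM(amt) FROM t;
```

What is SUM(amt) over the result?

39

Base: (Arm, amt=1).
Iteration 1: components of {Arm} -> Bolt = 1*3 = 3, Gear = 1*3 = 3, Housing = 1*4 = 4, Ring = 1*3 = 3.
Iteration 2: components of {Bolt,Gear,Housing,Ring} -> Cap = 3*1 = 3, Motor = 3*2 = 6, Washer = 4*4 = 16.
Iteration 3: no further components; recursion stops.
SUM(amt) = 1 + 3 + 4 + 3 + 3 + 16 + 3 + 6 = 39.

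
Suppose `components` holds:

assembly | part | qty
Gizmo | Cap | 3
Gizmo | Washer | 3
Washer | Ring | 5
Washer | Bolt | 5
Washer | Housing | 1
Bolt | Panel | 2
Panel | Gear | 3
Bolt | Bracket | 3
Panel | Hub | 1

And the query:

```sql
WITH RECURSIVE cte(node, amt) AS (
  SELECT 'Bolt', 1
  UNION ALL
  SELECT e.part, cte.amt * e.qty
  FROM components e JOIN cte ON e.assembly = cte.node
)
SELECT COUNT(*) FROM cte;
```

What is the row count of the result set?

Base: (Bolt, amt=1).
Iteration 1: components of {Bolt} -> Bracket = 1*3 = 3, Panel = 1*2 = 2.
Iteration 2: components of {Bracket,Panel} -> Gear = 2*3 = 6, Hub = 2*1 = 2.
Iteration 3: no further components; recursion stops.
Total rows emitted: 5.

5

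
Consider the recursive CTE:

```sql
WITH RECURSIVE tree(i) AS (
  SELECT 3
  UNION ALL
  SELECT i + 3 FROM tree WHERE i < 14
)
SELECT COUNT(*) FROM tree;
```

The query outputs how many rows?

Base: i=3.
Iteration 1: 3 < 14 holds -> i = 3 + 3 = 6.
Iteration 2: 6 < 14 holds -> i = 6 + 3 = 9.
Iteration 3: 9 < 14 holds -> i = 9 + 3 = 12.
Iteration 4: 12 < 14 holds -> i = 12 + 3 = 15.
Iteration 5: 15 < 14 fails; recursion stops.
Total rows emitted: 5.

5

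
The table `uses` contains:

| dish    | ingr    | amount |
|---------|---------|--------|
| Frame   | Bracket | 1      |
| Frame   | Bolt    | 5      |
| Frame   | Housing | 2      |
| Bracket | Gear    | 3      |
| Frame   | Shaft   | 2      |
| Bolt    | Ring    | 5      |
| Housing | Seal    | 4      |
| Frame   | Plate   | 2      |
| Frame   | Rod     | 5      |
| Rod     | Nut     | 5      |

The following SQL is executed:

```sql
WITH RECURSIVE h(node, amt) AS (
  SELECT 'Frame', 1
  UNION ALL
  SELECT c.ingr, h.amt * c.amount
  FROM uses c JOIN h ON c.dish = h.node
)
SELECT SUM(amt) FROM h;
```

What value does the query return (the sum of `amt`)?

Base: (Frame, amt=1).
Iteration 1: components of {Frame} -> Bolt = 1*5 = 5, Bracket = 1*1 = 1, Housing = 1*2 = 2, Plate = 1*2 = 2, Rod = 1*5 = 5, Shaft = 1*2 = 2.
Iteration 2: components of {Bolt,Bracket,Housing,Plate,Rod,Shaft} -> Gear = 1*3 = 3, Nut = 5*5 = 25, Ring = 5*5 = 25, Seal = 2*4 = 8.
Iteration 3: no further components; recursion stops.
SUM(amt) = 1 + 1 + 5 + 2 + 2 + 2 + 5 + 3 + 25 + 8 + 25 = 79.

79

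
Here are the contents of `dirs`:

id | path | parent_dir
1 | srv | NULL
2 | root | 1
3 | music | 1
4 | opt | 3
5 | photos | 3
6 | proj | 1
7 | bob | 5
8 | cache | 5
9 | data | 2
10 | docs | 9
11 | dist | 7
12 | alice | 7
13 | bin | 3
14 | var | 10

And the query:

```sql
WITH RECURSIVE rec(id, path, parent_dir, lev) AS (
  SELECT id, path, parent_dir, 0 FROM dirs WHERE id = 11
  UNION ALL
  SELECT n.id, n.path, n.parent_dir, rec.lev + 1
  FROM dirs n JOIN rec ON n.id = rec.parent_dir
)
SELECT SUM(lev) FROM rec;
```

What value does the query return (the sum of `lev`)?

10

Base: id=11 (dist), parent_dir=7, lev 0.
Iteration 1: join on id=7 -> bob (id 7, parent_dir=5, lev 1).
Iteration 2: join on id=5 -> photos (id 5, parent_dir=3, lev 2).
Iteration 3: join on id=3 -> music (id 3, parent_dir=1, lev 3).
Iteration 4: join on id=1 -> srv (id 1, parent_dir=NULL, lev 4).
Iteration 5: parent_dir is NULL; no match; recursion stops.
SUM(lev) = 0 + 1 + 2 + 3 + 4 = 10.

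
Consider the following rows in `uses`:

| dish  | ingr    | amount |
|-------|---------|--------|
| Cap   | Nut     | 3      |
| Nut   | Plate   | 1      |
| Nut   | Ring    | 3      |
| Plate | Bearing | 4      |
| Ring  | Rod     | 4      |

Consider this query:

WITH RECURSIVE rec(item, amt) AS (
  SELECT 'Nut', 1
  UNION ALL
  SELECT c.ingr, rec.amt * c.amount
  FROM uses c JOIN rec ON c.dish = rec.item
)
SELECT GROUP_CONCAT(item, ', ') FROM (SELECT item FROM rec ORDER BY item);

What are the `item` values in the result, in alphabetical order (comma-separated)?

Base: (Nut, amt=1).
Iteration 1: components of {Nut} -> Plate = 1*1 = 1, Ring = 1*3 = 3.
Iteration 2: components of {Plate,Ring} -> Bearing = 1*4 = 4, Rod = 3*4 = 12.
Iteration 3: no further components; recursion stops.

Bearing, Nut, Plate, Ring, Rod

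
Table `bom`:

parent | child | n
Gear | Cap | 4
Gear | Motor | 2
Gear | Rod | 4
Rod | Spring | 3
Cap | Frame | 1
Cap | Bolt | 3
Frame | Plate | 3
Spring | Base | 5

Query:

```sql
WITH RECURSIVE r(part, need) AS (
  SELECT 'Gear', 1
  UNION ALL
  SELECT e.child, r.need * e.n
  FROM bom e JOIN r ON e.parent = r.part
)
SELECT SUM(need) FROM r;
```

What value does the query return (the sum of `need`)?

111

Base: (Gear, need=1).
Iteration 1: components of {Gear} -> Cap = 1*4 = 4, Motor = 1*2 = 2, Rod = 1*4 = 4.
Iteration 2: components of {Cap,Motor,Rod} -> Bolt = 4*3 = 12, Frame = 4*1 = 4, Spring = 4*3 = 12.
Iteration 3: components of {Bolt,Frame,Spring} -> Base = 12*5 = 60, Plate = 4*3 = 12.
Iteration 4: no further components; recursion stops.
SUM(need) = 1 + 4 + 2 + 4 + 4 + 12 + 12 + 12 + 60 = 111.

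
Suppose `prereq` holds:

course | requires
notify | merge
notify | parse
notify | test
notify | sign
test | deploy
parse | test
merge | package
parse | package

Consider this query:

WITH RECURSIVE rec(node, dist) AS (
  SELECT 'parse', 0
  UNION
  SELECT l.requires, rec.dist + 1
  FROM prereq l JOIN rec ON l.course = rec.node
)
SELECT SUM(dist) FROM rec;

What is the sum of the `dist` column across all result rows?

4

Base: (parse, dist=0).
Iteration 1: edges from {parse} -> (package, dist=1), (test, dist=1).
Iteration 2: edges from {package,test} -> (deploy, dist=2).
Iteration 3: no outgoing edges from {deploy}; recursion stops.
SUM(dist) = 0 + 1 + 1 + 2 = 4.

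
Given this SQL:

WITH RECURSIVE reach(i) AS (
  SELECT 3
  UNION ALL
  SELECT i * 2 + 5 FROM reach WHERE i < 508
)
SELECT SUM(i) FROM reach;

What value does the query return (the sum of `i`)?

2000

Base: i=3.
Iteration 1: 3 < 508 holds -> i = 3 * 2 + 5 = 11.
Iteration 2: 11 < 508 holds -> i = 11 * 2 + 5 = 27.
Iteration 3: 27 < 508 holds -> i = 27 * 2 + 5 = 59.
Iteration 4: 59 < 508 holds -> i = 59 * 2 + 5 = 123.
Iteration 5: 123 < 508 holds -> i = 123 * 2 + 5 = 251.
Iteration 6: 251 < 508 holds -> i = 251 * 2 + 5 = 507.
Iteration 7: 507 < 508 holds -> i = 507 * 2 + 5 = 1019.
Iteration 8: 1019 < 508 fails; recursion stops.
SUM(i) = 3 + 11 + 27 + 59 + 123 + 251 + 507 + 1019 = 2000.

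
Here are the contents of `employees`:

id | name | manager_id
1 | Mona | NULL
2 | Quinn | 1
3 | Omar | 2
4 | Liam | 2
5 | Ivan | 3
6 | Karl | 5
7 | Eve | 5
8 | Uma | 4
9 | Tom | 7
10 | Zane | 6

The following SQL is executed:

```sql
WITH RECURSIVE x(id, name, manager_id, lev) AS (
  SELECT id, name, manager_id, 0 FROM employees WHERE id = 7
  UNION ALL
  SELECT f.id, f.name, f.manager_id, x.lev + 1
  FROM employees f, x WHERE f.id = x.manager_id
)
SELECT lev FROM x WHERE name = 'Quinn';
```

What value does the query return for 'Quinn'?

3

Base: id=7 (Eve), manager_id=5, lev 0.
Iteration 1: join on id=5 -> Ivan (id 5, manager_id=3, lev 1).
Iteration 2: join on id=3 -> Omar (id 3, manager_id=2, lev 2).
Iteration 3: join on id=2 -> Quinn (id 2, manager_id=1, lev 3).
Iteration 4: join on id=1 -> Mona (id 1, manager_id=NULL, lev 4).
Iteration 5: manager_id is NULL; no match; recursion stops.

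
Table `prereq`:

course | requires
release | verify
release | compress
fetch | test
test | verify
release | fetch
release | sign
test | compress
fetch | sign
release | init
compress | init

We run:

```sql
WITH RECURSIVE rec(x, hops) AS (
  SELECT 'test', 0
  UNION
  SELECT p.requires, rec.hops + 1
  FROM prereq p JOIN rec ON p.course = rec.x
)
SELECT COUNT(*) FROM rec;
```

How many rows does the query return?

Base: (test, hops=0).
Iteration 1: edges from {test} -> (compress, hops=1), (verify, hops=1).
Iteration 2: edges from {compress,verify} -> (init, hops=2).
Iteration 3: no outgoing edges from {init}; recursion stops.
Total rows emitted: 4.

4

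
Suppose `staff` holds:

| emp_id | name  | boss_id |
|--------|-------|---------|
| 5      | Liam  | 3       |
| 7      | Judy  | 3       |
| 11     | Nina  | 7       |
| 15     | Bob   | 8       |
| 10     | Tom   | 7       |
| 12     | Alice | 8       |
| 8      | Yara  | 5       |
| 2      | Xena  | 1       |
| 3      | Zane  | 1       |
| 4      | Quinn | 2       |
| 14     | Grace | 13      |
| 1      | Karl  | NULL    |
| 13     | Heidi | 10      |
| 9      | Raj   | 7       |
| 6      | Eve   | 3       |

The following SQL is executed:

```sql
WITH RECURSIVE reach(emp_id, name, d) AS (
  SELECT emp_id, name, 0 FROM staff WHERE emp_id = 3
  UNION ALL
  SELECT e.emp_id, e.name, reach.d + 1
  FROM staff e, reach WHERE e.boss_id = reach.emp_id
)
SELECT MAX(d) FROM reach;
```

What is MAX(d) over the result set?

Base: emp_id=3 (Zane) at d 0.
Iteration 1: rows with boss_id in {3} -> Liam (id 5, d 1), Eve (id 6, d 1), Judy (id 7, d 1).
Iteration 2: rows with boss_id in {5,6,7} -> Yara (id 8, d 2), Raj (id 9, d 2), Tom (id 10, d 2), Nina (id 11, d 2).
Iteration 3: rows with boss_id in {8,9,10,11} -> Alice (id 12, d 3), Heidi (id 13, d 3), Bob (id 15, d 3).
Iteration 4: rows with boss_id in {12,13,15} -> Grace (id 14, d 4).
Iteration 5: no rows with boss_id in {14}; recursion stops.
d values: 0, 1, 1, 1, 2, 2, 2, 2, 3, 3, 3, 4; the maximum is 4.

4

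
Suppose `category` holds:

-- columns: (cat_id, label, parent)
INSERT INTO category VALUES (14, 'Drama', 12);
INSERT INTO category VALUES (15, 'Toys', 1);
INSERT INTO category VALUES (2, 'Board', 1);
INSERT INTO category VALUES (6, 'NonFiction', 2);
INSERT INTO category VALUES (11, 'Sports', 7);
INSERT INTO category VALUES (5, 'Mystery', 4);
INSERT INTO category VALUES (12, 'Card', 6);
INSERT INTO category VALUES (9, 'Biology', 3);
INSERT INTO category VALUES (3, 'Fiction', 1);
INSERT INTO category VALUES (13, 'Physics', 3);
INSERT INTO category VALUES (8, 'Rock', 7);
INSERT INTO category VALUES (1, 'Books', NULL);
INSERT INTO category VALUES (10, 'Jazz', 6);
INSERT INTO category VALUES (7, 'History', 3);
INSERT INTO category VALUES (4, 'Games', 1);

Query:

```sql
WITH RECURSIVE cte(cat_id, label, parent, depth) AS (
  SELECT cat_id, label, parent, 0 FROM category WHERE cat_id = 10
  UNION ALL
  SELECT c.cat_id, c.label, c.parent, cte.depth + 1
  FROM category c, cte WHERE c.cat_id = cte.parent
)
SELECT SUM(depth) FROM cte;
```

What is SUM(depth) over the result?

6

Base: cat_id=10 (Jazz), parent=6, depth 0.
Iteration 1: join on cat_id=6 -> NonFiction (id 6, parent=2, depth 1).
Iteration 2: join on cat_id=2 -> Board (id 2, parent=1, depth 2).
Iteration 3: join on cat_id=1 -> Books (id 1, parent=NULL, depth 3).
Iteration 4: parent is NULL; no match; recursion stops.
SUM(depth) = 0 + 1 + 2 + 3 = 6.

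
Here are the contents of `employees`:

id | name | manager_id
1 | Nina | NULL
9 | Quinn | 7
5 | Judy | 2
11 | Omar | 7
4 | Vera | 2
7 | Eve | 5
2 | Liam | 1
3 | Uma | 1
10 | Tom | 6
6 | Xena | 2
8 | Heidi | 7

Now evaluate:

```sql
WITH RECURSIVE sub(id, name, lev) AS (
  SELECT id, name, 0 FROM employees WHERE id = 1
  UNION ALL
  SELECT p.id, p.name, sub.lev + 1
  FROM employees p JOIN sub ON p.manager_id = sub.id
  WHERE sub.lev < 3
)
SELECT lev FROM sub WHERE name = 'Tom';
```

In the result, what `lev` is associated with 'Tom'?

Base: id=1 (Nina) at lev 0.
Iteration 1: rows with manager_id in {1} -> Liam (id 2, lev 1), Uma (id 3, lev 1).
Iteration 2: rows with manager_id in {2,3} -> Vera (id 4, lev 2), Judy (id 5, lev 2), Xena (id 6, lev 2).
Iteration 3: rows with manager_id in {4,5,6} -> Eve (id 7, lev 3), Tom (id 10, lev 3).
Iteration 4: lev < 3 fails for all current rows; recursion stops.

3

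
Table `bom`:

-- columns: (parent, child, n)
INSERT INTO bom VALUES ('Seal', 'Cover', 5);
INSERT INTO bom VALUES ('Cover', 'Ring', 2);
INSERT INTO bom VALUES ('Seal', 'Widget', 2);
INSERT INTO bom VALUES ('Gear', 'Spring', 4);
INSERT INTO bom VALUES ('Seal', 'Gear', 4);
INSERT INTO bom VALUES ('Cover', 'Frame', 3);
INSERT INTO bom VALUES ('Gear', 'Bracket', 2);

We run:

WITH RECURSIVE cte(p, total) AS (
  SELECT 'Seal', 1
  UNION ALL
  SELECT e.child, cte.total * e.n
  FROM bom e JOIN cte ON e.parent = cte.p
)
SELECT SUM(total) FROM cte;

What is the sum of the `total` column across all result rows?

Base: (Seal, total=1).
Iteration 1: components of {Seal} -> Cover = 1*5 = 5, Gear = 1*4 = 4, Widget = 1*2 = 2.
Iteration 2: components of {Cover,Gear,Widget} -> Bracket = 4*2 = 8, Frame = 5*3 = 15, Ring = 5*2 = 10, Spring = 4*4 = 16.
Iteration 3: no further components; recursion stops.
SUM(total) = 1 + 4 + 2 + 5 + 8 + 16 + 15 + 10 = 61.

61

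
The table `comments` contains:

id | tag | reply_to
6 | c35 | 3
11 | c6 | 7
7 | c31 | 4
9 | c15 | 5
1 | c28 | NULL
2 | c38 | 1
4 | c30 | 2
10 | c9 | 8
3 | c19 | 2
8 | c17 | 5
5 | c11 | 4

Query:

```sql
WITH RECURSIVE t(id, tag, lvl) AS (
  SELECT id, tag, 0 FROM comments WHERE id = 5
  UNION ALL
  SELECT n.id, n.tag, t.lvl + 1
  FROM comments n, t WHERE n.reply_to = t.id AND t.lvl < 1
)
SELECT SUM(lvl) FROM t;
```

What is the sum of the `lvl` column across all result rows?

2

Base: id=5 (c11) at lvl 0.
Iteration 1: rows with reply_to in {5} -> c17 (id 8, lvl 1), c15 (id 9, lvl 1).
Iteration 2: lvl < 1 fails for all current rows; recursion stops.
SUM(lvl) = 0 + 1 + 1 = 2.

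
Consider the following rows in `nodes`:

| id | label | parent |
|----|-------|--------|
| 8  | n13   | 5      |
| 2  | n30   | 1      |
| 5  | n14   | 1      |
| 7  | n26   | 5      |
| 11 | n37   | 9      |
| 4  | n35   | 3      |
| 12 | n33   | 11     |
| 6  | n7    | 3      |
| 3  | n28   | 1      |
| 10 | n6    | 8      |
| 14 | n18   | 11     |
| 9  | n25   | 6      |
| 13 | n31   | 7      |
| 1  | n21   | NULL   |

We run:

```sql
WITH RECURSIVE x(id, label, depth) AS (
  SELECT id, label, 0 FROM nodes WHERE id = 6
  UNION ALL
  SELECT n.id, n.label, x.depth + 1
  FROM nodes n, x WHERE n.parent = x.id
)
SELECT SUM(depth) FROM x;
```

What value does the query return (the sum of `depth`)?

9

Base: id=6 (n7) at depth 0.
Iteration 1: rows with parent in {6} -> n25 (id 9, depth 1).
Iteration 2: rows with parent in {9} -> n37 (id 11, depth 2).
Iteration 3: rows with parent in {11} -> n33 (id 12, depth 3), n18 (id 14, depth 3).
Iteration 4: no rows with parent in {12,14}; recursion stops.
SUM(depth) = 0 + 1 + 2 + 3 + 3 = 9.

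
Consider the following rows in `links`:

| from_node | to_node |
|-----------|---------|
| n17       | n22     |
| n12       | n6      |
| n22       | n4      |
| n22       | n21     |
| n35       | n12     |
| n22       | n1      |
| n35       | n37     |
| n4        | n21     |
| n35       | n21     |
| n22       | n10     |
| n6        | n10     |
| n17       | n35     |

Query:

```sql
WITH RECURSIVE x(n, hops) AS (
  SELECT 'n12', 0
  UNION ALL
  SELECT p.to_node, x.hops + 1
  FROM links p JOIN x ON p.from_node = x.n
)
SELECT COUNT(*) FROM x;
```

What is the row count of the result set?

3

Base: (n12, hops=0).
Iteration 1: edges from {n12} -> (n6, hops=1).
Iteration 2: edges from {n6} -> (n10, hops=2).
Iteration 3: no outgoing edges from {n10}; recursion stops.
Total rows emitted: 3.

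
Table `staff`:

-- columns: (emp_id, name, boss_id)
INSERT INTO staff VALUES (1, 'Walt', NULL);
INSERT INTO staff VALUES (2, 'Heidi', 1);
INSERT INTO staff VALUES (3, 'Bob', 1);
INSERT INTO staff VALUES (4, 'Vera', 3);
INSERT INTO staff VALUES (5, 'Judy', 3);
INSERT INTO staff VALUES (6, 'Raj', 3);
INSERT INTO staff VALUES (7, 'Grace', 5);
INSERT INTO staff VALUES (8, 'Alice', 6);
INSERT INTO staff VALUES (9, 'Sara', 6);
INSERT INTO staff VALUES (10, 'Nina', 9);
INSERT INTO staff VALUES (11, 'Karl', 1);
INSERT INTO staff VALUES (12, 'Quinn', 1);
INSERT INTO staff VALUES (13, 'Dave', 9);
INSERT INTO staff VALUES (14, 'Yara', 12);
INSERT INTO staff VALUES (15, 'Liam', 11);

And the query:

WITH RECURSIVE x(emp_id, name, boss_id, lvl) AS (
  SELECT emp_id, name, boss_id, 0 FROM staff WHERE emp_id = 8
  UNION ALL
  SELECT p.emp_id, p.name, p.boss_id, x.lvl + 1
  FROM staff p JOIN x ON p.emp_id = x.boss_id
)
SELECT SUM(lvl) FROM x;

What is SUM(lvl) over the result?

Base: emp_id=8 (Alice), boss_id=6, lvl 0.
Iteration 1: join on emp_id=6 -> Raj (id 6, boss_id=3, lvl 1).
Iteration 2: join on emp_id=3 -> Bob (id 3, boss_id=1, lvl 2).
Iteration 3: join on emp_id=1 -> Walt (id 1, boss_id=NULL, lvl 3).
Iteration 4: boss_id is NULL; no match; recursion stops.
SUM(lvl) = 0 + 1 + 2 + 3 = 6.

6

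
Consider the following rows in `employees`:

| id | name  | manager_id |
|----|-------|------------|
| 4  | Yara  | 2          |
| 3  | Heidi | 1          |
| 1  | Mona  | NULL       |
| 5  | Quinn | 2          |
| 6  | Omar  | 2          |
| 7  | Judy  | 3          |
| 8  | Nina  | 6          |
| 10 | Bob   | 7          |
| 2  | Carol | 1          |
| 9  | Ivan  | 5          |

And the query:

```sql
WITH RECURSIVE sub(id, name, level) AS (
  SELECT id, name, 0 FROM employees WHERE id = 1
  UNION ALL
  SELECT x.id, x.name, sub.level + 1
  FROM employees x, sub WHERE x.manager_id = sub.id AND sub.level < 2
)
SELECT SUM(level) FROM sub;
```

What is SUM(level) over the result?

10

Base: id=1 (Mona) at level 0.
Iteration 1: rows with manager_id in {1} -> Carol (id 2, level 1), Heidi (id 3, level 1).
Iteration 2: rows with manager_id in {2,3} -> Yara (id 4, level 2), Quinn (id 5, level 2), Omar (id 6, level 2), Judy (id 7, level 2).
Iteration 3: level < 2 fails for all current rows; recursion stops.
SUM(level) = 0 + 1 + 1 + 2 + 2 + 2 + 2 = 10.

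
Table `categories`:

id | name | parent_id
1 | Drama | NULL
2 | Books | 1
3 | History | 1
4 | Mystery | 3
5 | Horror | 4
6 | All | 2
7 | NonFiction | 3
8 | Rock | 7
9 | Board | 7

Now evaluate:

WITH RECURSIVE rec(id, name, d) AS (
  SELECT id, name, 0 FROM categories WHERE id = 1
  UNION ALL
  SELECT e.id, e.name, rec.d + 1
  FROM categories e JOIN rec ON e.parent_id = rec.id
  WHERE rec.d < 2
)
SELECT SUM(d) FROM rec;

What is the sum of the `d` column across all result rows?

8

Base: id=1 (Drama) at d 0.
Iteration 1: rows with parent_id in {1} -> Books (id 2, d 1), History (id 3, d 1).
Iteration 2: rows with parent_id in {2,3} -> Mystery (id 4, d 2), All (id 6, d 2), NonFiction (id 7, d 2).
Iteration 3: d < 2 fails for all current rows; recursion stops.
SUM(d) = 0 + 1 + 1 + 2 + 2 + 2 = 8.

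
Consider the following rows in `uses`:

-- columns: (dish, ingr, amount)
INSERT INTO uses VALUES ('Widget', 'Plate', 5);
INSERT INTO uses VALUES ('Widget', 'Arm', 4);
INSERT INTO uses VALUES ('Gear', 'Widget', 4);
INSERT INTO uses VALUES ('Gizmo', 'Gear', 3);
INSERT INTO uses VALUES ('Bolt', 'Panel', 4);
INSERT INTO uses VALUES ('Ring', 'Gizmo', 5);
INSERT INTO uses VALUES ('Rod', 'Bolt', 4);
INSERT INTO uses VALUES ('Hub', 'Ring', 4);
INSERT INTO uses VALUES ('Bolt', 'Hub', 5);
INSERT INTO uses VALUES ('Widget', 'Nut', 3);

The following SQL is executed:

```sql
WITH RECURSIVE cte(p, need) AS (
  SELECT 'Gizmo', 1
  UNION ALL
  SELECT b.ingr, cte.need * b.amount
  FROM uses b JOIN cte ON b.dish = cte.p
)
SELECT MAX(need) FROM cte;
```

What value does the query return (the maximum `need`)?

Base: (Gizmo, need=1).
Iteration 1: components of {Gizmo} -> Gear = 1*3 = 3.
Iteration 2: components of {Gear} -> Widget = 3*4 = 12.
Iteration 3: components of {Widget} -> Arm = 12*4 = 48, Nut = 12*3 = 36, Plate = 12*5 = 60.
Iteration 4: no further components; recursion stops.
need values: 1, 3, 12, 48, 60, 36; the maximum is 60.

60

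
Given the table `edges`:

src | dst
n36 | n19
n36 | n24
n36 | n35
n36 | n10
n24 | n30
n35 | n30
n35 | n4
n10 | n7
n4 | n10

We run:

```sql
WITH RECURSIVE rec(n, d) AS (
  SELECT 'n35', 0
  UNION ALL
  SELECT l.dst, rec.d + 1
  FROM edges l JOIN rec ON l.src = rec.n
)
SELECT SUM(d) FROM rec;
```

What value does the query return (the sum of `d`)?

7

Base: (n35, d=0).
Iteration 1: edges from {n35} -> (n30, d=1), (n4, d=1).
Iteration 2: edges from {n30,n4} -> (n10, d=2).
Iteration 3: edges from {n10} -> (n7, d=3).
Iteration 4: no outgoing edges from {n7}; recursion stops.
SUM(d) = 0 + 1 + 1 + 2 + 3 = 7.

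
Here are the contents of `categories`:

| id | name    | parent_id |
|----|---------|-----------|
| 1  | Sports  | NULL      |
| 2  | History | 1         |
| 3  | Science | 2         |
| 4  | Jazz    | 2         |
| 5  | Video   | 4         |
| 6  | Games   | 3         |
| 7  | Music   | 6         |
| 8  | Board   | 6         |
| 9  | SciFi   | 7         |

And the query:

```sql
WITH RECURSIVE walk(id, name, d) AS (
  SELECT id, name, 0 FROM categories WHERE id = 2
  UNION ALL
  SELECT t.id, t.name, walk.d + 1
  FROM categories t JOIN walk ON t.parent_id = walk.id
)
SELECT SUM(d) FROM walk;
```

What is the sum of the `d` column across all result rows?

16

Base: id=2 (History) at d 0.
Iteration 1: rows with parent_id in {2} -> Science (id 3, d 1), Jazz (id 4, d 1).
Iteration 2: rows with parent_id in {3,4} -> Video (id 5, d 2), Games (id 6, d 2).
Iteration 3: rows with parent_id in {5,6} -> Music (id 7, d 3), Board (id 8, d 3).
Iteration 4: rows with parent_id in {7,8} -> SciFi (id 9, d 4).
Iteration 5: no rows with parent_id in {9}; recursion stops.
SUM(d) = 0 + 1 + 1 + 2 + 2 + 3 + 3 + 4 = 16.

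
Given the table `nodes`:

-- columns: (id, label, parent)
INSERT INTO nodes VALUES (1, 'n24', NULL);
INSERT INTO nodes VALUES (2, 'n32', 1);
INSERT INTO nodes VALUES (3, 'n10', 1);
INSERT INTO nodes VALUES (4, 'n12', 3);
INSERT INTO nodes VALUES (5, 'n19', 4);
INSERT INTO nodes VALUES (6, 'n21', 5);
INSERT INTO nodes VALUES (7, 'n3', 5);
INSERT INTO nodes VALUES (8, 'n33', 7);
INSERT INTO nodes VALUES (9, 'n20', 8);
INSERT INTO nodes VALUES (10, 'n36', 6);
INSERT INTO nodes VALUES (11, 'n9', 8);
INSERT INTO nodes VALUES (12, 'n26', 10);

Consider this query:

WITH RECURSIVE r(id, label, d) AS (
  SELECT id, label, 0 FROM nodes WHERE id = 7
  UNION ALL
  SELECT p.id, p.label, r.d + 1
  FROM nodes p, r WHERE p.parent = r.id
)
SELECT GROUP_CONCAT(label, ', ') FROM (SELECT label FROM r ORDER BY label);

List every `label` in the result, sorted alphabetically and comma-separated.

n20, n3, n33, n9

Base: id=7 (n3) at d 0.
Iteration 1: rows with parent in {7} -> n33 (id 8, d 1).
Iteration 2: rows with parent in {8} -> n20 (id 9, d 2), n9 (id 11, d 2).
Iteration 3: no rows with parent in {9,11}; recursion stops.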